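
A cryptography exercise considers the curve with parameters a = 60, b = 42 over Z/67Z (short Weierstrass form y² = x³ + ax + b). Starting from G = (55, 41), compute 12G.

(15, 30)

Double-and-add on 12 = (1100)₂. Start with G = (55, 41) for the leading 1-bit.
double: tangent at (55, 41): λ = (3·55² + 60)/(2·41) ≡ 23/15. 15⁻¹ ≡ 9 (mod 67) since 15·9 = 135 ≡ 1, so λ ≡ 23·9 ≡ 6.
  x = λ² - 55 - 55 = 36 - 110 ≡ 60; y = λ·(55 - 60) - 41 ≡ 63. → (60, 63)
add G: (60, 63) + (55, 41). λ = (41 - 63)/(55 - 60) ≡ 45/62 mod 67. 62⁻¹ ≡ 40 (mod 67) since 62·40 = 2480 ≡ 1, so λ ≡ 58.
  x = λ² - 60 - 55 = 3364 - 115 ≡ 33; y = λ·(60 - 33) - 63 ≡ 29. → (33, 29)
double: tangent at (33, 29): λ = (3·33² + 60)/(2·29) ≡ 44/58. 58⁻¹ ≡ 52 (mod 67) since 58·52 = 3016 ≡ 1, so λ ≡ 44·52 ≡ 10.
  x = λ² - 33 - 33 = 100 - 66 ≡ 34; y = λ·(33 - 34) - 29 ≡ 28. → (34, 28)
double: tangent at (34, 28): λ = (3·34² + 60)/(2·28) ≡ 44/56. 56⁻¹ ≡ 6 (mod 67) since 56·6 = 336 ≡ 1, so λ ≡ 44·6 ≡ 63.
  x = λ² - 34 - 34 = 3969 - 68 ≡ 15; y = λ·(34 - 15) - 28 ≡ 30. → (15, 30)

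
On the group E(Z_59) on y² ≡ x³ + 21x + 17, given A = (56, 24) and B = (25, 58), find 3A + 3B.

(32, 2)

First 3A:
Repeated addition: build up to 3A.
2A: tangent at (56, 24): λ = (3·56² + 21)/(2·24) ≡ 48/48. 48⁻¹ ≡ 16 (mod 59) since 48·16 = 768 ≡ 1, so λ ≡ 48·16 ≡ 1.
  x = λ² - 56 - 56 = 1 - 112 ≡ 7; y = λ·(56 - 7) - 24 ≡ 25. → (7, 25)
3A: (7, 25) + (56, 24). λ = (24 - 25)/(56 - 7) ≡ 58/49 mod 59. 49⁻¹ ≡ 53 (mod 59), so λ ≡ 6.
  x = λ² - 7 - 56 = 36 - 63 ≡ 32; y = λ·(7 - 32) - 25 ≡ 2. → (32, 2)
3A = (32, 2).
Next 3B:
Repeated addition: build up to 3B.
2B: tangent at (25, 58): λ = (3·25² + 21)/(2·58) ≡ 8/57. 57⁻¹ ≡ 29 (mod 59), so λ ≡ 8·29 ≡ 55.
  x = λ² - 25 - 25 = 3025 - 50 ≡ 25; y = λ·(25 - 25) - 58 ≡ 1. → (25, 1)
3B: (25, 1) + (25, 58): same x and y₁ ≡ -y₂, so the sum is 𝒪.
3B = 𝒪.
Finally 3A + 3B:
(32, 2) + 𝒪 = (32, 2) (identity).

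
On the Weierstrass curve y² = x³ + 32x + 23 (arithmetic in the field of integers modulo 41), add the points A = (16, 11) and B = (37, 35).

(16, 11) + (37, 35). λ = (35 - 11)/(37 - 16) ≡ 24/21 mod 41. 21⁻¹ ≡ 2 (mod 41), so λ ≡ 7.
  x = λ² - 16 - 37 = 49 - 53 ≡ 37; y = λ·(16 - 37) - 11 ≡ 6. → (37, 6)

(37, 6)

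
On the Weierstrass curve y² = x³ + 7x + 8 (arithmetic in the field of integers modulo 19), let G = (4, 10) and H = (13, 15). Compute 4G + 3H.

(13, 4)

First 4G:
Double-and-add on 4 = (100)₂. Start with G = (4, 10) for the leading 1-bit.
double: tangent at (4, 10): λ = (3·4² + 7)/(2·10) ≡ 17/1. 1⁻¹ ≡ 1 (mod 19) since 1·1 = 1 ≡ 1, so λ ≡ 17·1 ≡ 17.
  x = λ² - 4 - 4 = 289 - 8 ≡ 15; y = λ·(4 - 15) - 10 ≡ 12. → (15, 12)
double: tangent at (15, 12): λ = (3·15² + 7)/(2·12) ≡ 17/5. 5⁻¹ ≡ 4 (mod 19), so λ ≡ 17·4 ≡ 11.
  x = λ² - 15 - 15 = 121 - 30 ≡ 15; y = λ·(15 - 15) - 12 ≡ 7. → (15, 7)
4G = (15, 7).
Next 3H:
Repeated addition: build up to 3H.
2H: tangent at (13, 15): λ = (3·13² + 7)/(2·15) ≡ 1/11. 11⁻¹ ≡ 7 (mod 19), so λ ≡ 1·7 ≡ 7.
  x = λ² - 13 - 13 = 49 - 26 ≡ 4; y = λ·(13 - 4) - 15 ≡ 10. → (4, 10)
3H: (4, 10) + (13, 15). λ = (15 - 10)/(13 - 4) ≡ 5/9 mod 19. 9⁻¹ ≡ 17 (mod 19), so λ ≡ 9.
  x = λ² - 4 - 13 = 81 - 17 ≡ 7; y = λ·(4 - 7) - 10 ≡ 1. → (7, 1)
3H = (7, 1).
Finally 4G + 3H:
(15, 7) + (7, 1). λ = (1 - 7)/(7 - 15) ≡ 13/11 mod 19. 11⁻¹ ≡ 7 (mod 19), so λ ≡ 15.
  x = λ² - 15 - 7 = 225 - 22 ≡ 13; y = λ·(15 - 13) - 7 ≡ 4. → (13, 4)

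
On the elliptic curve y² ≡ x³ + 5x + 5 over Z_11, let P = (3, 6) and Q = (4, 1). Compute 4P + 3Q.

First 4P:
Double-and-add on 4 = (100)₂. Start with P = (3, 6) for the leading 1-bit.
double: tangent at (3, 6): λ = (3·3² + 5)/(2·6) ≡ 10/1. 1⁻¹ ≡ 1 (mod 11) since 1·1 = 1 ≡ 1, so λ ≡ 10·1 ≡ 10.
  x = λ² - 3 - 3 = 100 - 6 ≡ 6; y = λ·(3 - 6) - 6 ≡ 8. → (6, 8)
double: tangent at (6, 8): λ = (3·6² + 5)/(2·8) ≡ 3/5. 5⁻¹ ≡ 9 (mod 11), so λ ≡ 3·9 ≡ 5.
  x = λ² - 6 - 6 = 25 - 12 ≡ 2; y = λ·(6 - 2) - 8 ≡ 1. → (2, 1)
4P = (2, 1).
Next 3Q:
Repeated addition: build up to 3Q.
2Q: tangent at (4, 1): λ = (3·4² + 5)/(2·1) ≡ 9/2. 2⁻¹ ≡ 6 (mod 11), so λ ≡ 9·6 ≡ 10.
  x = λ² - 4 - 4 = 100 - 8 ≡ 4; y = λ·(4 - 4) - 1 ≡ 10. → (4, 10)
3Q: (4, 10) + (4, 1): same x and y₁ ≡ -y₂, so the sum is the point at infinity.
3Q = the point at infinity.
Finally 4P + 3Q:
(2, 1) + the point at infinity = (2, 1) (identity).

(2, 1)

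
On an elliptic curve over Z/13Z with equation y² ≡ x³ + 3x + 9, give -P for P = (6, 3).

-(6, 3) = (6, -3 mod 13) = (6, 10).

(6, 10)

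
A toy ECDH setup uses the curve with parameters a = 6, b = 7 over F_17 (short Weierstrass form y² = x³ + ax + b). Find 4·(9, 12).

(3, 16)

Write P = (9, 12).
Repeated addition: build up to 4P.
2P: tangent at (9, 12): λ = (3·9² + 6)/(2·12) ≡ 11/7. 7⁻¹ ≡ 5 (mod 17), so λ ≡ 11·5 ≡ 4.
  x = λ² - 9 - 9 = 16 - 18 ≡ 15; y = λ·(9 - 15) - 12 ≡ 15. → (15, 15)
3P: (15, 15) + (9, 12). λ = (12 - 15)/(9 - 15) ≡ 14/11 mod 17. 11⁻¹ ≡ 14 (mod 17), so λ ≡ 9.
  x = λ² - 15 - 9 = 81 - 24 ≡ 6; y = λ·(15 - 6) - 15 ≡ 15. → (6, 15)
4P: (6, 15) + (9, 12). λ = (12 - 15)/(9 - 6) ≡ 14/3 mod 17. 3⁻¹ ≡ 6 (mod 17), so λ ≡ 16.
  x = λ² - 6 - 9 = 256 - 15 ≡ 3; y = λ·(6 - 3) - 15 ≡ 16. → (3, 16)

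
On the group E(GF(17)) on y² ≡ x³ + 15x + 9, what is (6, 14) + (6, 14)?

(13, 2)

tangent at (6, 14): λ = (3·6² + 15)/(2·14) ≡ 4/11. 11⁻¹ ≡ 14 (mod 17) since 11·14 = 154 ≡ 1, so λ ≡ 4·14 ≡ 5.
  x = λ² - 6 - 6 = 25 - 12 ≡ 13; y = λ·(6 - 13) - 14 ≡ 2. → (13, 2)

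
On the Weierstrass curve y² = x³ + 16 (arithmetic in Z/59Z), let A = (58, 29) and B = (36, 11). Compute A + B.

(58, 29) + (36, 11). λ = (11 - 29)/(36 - 58) ≡ 41/37 mod 59. 37⁻¹ ≡ 8 (mod 59), so λ ≡ 33.
  x = λ² - 58 - 36 = 1089 - 94 ≡ 51; y = λ·(58 - 51) - 29 ≡ 25. → (51, 25)

(51, 25)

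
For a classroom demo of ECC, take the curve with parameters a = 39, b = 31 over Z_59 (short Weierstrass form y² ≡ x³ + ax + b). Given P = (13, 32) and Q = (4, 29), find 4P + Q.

First 4P:
Double-and-add on 4 = (100)₂. Start with P = (13, 32) for the leading 1-bit.
double: tangent at (13, 32): λ = (3·13² + 39)/(2·32) ≡ 15/5. 5⁻¹ ≡ 12 (mod 59), so λ ≡ 15·12 ≡ 3.
  x = λ² - 13 - 13 = 9 - 26 ≡ 42; y = λ·(13 - 42) - 32 ≡ 58. → (42, 58)
double: tangent at (42, 58): λ = (3·42² + 39)/(2·58) ≡ 21/57. 57⁻¹ ≡ 29 (mod 59), so λ ≡ 21·29 ≡ 19.
  x = λ² - 42 - 42 = 361 - 84 ≡ 41; y = λ·(42 - 41) - 58 ≡ 20. → (41, 20)
4P = (41, 20).
Finally 4P + Q:
(41, 20) + (4, 29). λ = (29 - 20)/(4 - 41) ≡ 9/22 mod 59. 22⁻¹ ≡ 51 (mod 59) since 22·51 = 1122 ≡ 1, so λ ≡ 46.
  x = λ² - 41 - 4 = 2116 - 45 ≡ 6; y = λ·(41 - 6) - 20 ≡ 56. → (6, 56)

(6, 56)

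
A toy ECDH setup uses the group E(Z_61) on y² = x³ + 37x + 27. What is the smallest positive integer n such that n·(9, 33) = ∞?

2P: tangent at (9, 33): λ = (3·9² + 37)/(2·33) ≡ 36/5. 5⁻¹ ≡ 49 (mod 61), so λ ≡ 36·49 ≡ 56.
  x = λ² - 9 - 9 = 3136 - 18 ≡ 7; y = λ·(9 - 7) - 33 ≡ 18. → (7, 18)
3P: (7, 18) + (9, 33). λ = (33 - 18)/(9 - 7) ≡ 15/2 mod 61. 2⁻¹ ≡ 31 (mod 61), so λ ≡ 38.
  x = λ² - 7 - 9 = 1444 - 16 ≡ 25; y = λ·(7 - 25) - 18 ≡ 30. → (25, 30)
4P: (25, 30) + (9, 33). λ = (33 - 30)/(9 - 25) ≡ 3/45 mod 61. 45⁻¹ ≡ 19 (mod 61) since 45·19 = 855 ≡ 1, so λ ≡ 57.
  x = λ² - 25 - 9 = 3249 - 34 ≡ 43; y = λ·(25 - 43) - 30 ≡ 42. → (43, 42)
5P: (43, 42) + (9, 33). λ = (33 - 42)/(9 - 43) ≡ 52/27 mod 61. 27⁻¹ ≡ 52 (mod 61), so λ ≡ 20.
  x = λ² - 43 - 9 = 400 - 52 ≡ 43; y = λ·(43 - 43) - 42 ≡ 19. → (43, 19)
6P: (43, 19) + (9, 33). λ = (33 - 19)/(9 - 43) ≡ 14/27 mod 61. 27⁻¹ ≡ 52 (mod 61) since 27·52 = 1404 ≡ 1, so λ ≡ 57.
  x = λ² - 43 - 9 = 3249 - 52 ≡ 25; y = λ·(43 - 25) - 19 ≡ 31. → (25, 31)
7P: (25, 31) + (9, 33). λ = (33 - 31)/(9 - 25) ≡ 2/45 mod 61. 45⁻¹ ≡ 19 (mod 61), so λ ≡ 38.
  x = λ² - 25 - 9 = 1444 - 34 ≡ 7; y = λ·(25 - 7) - 31 ≡ 43. → (7, 43)
8P: (7, 43) + (9, 33). λ = (33 - 43)/(9 - 7) ≡ 51/2 mod 61. 2⁻¹ ≡ 31 (mod 61), so λ ≡ 56.
  x = λ² - 7 - 9 = 3136 - 16 ≡ 9; y = λ·(7 - 9) - 43 ≡ 28. → (9, 28)
9P: (9, 28) + (9, 33): same x and y₁ ≡ -y₂, so the sum is ∞.
9P = ∞, so the order is 9.

9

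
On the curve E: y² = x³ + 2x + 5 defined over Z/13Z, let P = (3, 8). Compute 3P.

Repeated addition: build up to 3P.
2P: tangent at (3, 8): λ = (3·3² + 2)/(2·8) ≡ 3/3. 3⁻¹ ≡ 9 (mod 13), so λ ≡ 3·9 ≡ 1.
  x = λ² - 3 - 3 = 1 - 6 ≡ 8; y = λ·(3 - 8) - 8 ≡ 0. → (8, 0)
3P: (8, 0) + (3, 8). λ = (8 - 0)/(3 - 8) ≡ 8/8 mod 13. 8⁻¹ ≡ 5 (mod 13) since 8·5 = 40 ≡ 1, so λ ≡ 1.
  x = λ² - 8 - 3 = 1 - 11 ≡ 3; y = λ·(8 - 3) - 0 ≡ 5. → (3, 5)

(3, 5)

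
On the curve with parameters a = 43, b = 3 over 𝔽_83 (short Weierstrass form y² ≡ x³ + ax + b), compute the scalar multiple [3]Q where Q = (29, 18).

Repeated addition: build up to 3Q.
2Q: tangent at (29, 18): λ = (3·29² + 43)/(2·18) ≡ 76/36. 36⁻¹ ≡ 30 (mod 83) since 36·30 = 1080 ≡ 1, so λ ≡ 76·30 ≡ 39.
  x = λ² - 29 - 29 = 1521 - 58 ≡ 52; y = λ·(29 - 52) - 18 ≡ 81. → (52, 81)
3Q: (52, 81) + (29, 18). λ = (18 - 81)/(29 - 52) ≡ 20/60 mod 83. 60⁻¹ ≡ 18 (mod 83), so λ ≡ 28.
  x = λ² - 52 - 29 = 784 - 81 ≡ 39; y = λ·(52 - 39) - 81 ≡ 34. → (39, 34)

(39, 34)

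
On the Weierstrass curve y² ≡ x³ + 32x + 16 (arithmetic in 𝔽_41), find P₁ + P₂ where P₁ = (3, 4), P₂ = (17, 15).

(3, 4) + (17, 15). λ = (15 - 4)/(17 - 3) ≡ 11/14 mod 41. 14⁻¹ ≡ 3 (mod 41), so λ ≡ 33.
  x = λ² - 3 - 17 = 1089 - 20 ≡ 3; y = λ·(3 - 3) - 4 ≡ 37. → (3, 37)

(3, 37)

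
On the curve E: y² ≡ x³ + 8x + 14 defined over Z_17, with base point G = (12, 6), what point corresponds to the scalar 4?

Double-and-add on 4 = (100)₂. Start with G = (12, 6) for the leading 1-bit.
double: tangent at (12, 6): λ = (3·12² + 8)/(2·6) ≡ 15/12. 12⁻¹ ≡ 10 (mod 17), so λ ≡ 15·10 ≡ 14.
  x = λ² - 12 - 12 = 196 - 24 ≡ 2; y = λ·(12 - 2) - 6 ≡ 15. → (2, 15)
double: tangent at (2, 15): λ = (3·2² + 8)/(2·15) ≡ 3/13. 13⁻¹ ≡ 4 (mod 17), so λ ≡ 3·4 ≡ 12.
  x = λ² - 2 - 2 = 144 - 4 ≡ 4; y = λ·(2 - 4) - 15 ≡ 12. → (4, 12)

(4, 12)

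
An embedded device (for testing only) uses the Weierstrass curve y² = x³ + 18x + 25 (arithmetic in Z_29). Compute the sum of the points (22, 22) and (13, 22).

(22, 22) + (13, 22). λ = (22 - 22)/(13 - 22) ≡ 0/20 mod 29. 20⁻¹ ≡ 16 (mod 29), so λ ≡ 0.
  x = λ² - 22 - 13 = 0 - 35 ≡ 23; y = λ·(22 - 23) - 22 ≡ 7. → (23, 7)

(23, 7)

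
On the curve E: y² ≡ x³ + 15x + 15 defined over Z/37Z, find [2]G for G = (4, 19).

tangent at (4, 19): λ = (3·4² + 15)/(2·19) ≡ 26/1. 1⁻¹ ≡ 1 (mod 37), so λ ≡ 26·1 ≡ 26.
  x = λ² - 4 - 4 = 676 - 8 ≡ 2; y = λ·(4 - 2) - 19 ≡ 33. → (2, 33)

(2, 33)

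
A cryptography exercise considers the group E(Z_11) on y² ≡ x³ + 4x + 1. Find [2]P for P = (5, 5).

tangent at (5, 5): λ = (3·5² + 4)/(2·5) ≡ 2/10. 10⁻¹ ≡ 10 (mod 11), so λ ≡ 2·10 ≡ 9.
  x = λ² - 5 - 5 = 81 - 10 ≡ 5; y = λ·(5 - 5) - 5 ≡ 6. → (5, 6)

(5, 6)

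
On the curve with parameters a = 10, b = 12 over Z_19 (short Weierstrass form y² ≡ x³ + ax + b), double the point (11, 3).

tangent at (11, 3): λ = (3·11² + 10)/(2·3) ≡ 12/6. 6⁻¹ ≡ 16 (mod 19), so λ ≡ 12·16 ≡ 2.
  x = λ² - 11 - 11 = 4 - 22 ≡ 1; y = λ·(11 - 1) - 3 ≡ 17. → (1, 17)

(1, 17)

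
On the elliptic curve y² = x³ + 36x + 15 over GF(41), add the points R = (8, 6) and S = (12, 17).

(26, 6)

(8, 6) + (12, 17). λ = (17 - 6)/(12 - 8) ≡ 11/4 mod 41. 4⁻¹ ≡ 31 (mod 41) since 4·31 = 124 ≡ 1, so λ ≡ 13.
  x = λ² - 8 - 12 = 169 - 20 ≡ 26; y = λ·(8 - 26) - 6 ≡ 6. → (26, 6)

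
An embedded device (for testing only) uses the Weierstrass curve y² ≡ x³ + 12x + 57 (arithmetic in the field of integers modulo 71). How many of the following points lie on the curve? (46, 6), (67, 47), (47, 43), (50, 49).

3

(46, 6): 6² ≡ 36, rhs ≡ 36 → on.
(67, 47): 47² ≡ 8, rhs ≡ 16 → off.
(47, 43): 43² ≡ 3, rhs ≡ 3 → on.
(50, 49): 49² ≡ 58, rhs ≡ 58 → on.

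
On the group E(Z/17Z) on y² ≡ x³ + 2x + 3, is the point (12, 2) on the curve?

yes

y² = 2² ≡ 4; x³ + 2x + 3 = 1755 ≡ 4 (mod 17). 4 = 4.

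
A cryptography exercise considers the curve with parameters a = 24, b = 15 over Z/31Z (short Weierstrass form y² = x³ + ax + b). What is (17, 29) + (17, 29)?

tangent at (17, 29): λ = (3·17² + 24)/(2·29) ≡ 23/27. 27⁻¹ ≡ 23 (mod 31), so λ ≡ 23·23 ≡ 2.
  x = λ² - 17 - 17 = 4 - 34 ≡ 1; y = λ·(17 - 1) - 29 ≡ 3. → (1, 3)

(1, 3)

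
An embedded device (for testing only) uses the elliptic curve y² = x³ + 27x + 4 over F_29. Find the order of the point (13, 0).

2

2P: (13, 0) + (13, 0): same x and y₁ ≡ -y₂, so the sum is O.
2P = O, so the order is 2.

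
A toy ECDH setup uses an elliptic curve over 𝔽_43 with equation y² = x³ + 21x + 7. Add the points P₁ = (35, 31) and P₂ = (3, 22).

(11, 8)

(35, 31) + (3, 22). λ = (22 - 31)/(3 - 35) ≡ 34/11 mod 43. 11⁻¹ ≡ 4 (mod 43) since 11·4 = 44 ≡ 1, so λ ≡ 7.
  x = λ² - 35 - 3 = 49 - 38 ≡ 11; y = λ·(35 - 11) - 31 ≡ 8. → (11, 8)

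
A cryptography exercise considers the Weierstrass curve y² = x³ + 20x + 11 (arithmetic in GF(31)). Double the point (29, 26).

tangent at (29, 26): λ = (3·29² + 20)/(2·26) ≡ 1/21. 21⁻¹ ≡ 3 (mod 31) since 21·3 = 63 ≡ 1, so λ ≡ 1·3 ≡ 3.
  x = λ² - 29 - 29 = 9 - 58 ≡ 13; y = λ·(29 - 13) - 26 ≡ 22. → (13, 22)

(13, 22)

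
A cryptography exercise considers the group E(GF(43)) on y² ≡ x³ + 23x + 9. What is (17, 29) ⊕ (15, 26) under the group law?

(24, 25)

(17, 29) + (15, 26). λ = (26 - 29)/(15 - 17) ≡ 40/41 mod 43. 41⁻¹ ≡ 21 (mod 43) since 41·21 = 861 ≡ 1, so λ ≡ 23.
  x = λ² - 17 - 15 = 529 - 32 ≡ 24; y = λ·(17 - 24) - 29 ≡ 25. → (24, 25)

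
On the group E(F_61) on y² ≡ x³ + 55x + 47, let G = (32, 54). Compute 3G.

(1, 46)

Repeated addition: build up to 3G.
2G: tangent at (32, 54): λ = (3·32² + 55)/(2·54) ≡ 16/47. 47⁻¹ ≡ 13 (mod 61), so λ ≡ 16·13 ≡ 25.
  x = λ² - 32 - 32 = 625 - 64 ≡ 12; y = λ·(32 - 12) - 54 ≡ 19. → (12, 19)
3G: (12, 19) + (32, 54). λ = (54 - 19)/(32 - 12) ≡ 35/20 mod 61. 20⁻¹ ≡ 58 (mod 61) since 20·58 = 1160 ≡ 1, so λ ≡ 17.
  x = λ² - 12 - 32 = 289 - 44 ≡ 1; y = λ·(12 - 1) - 19 ≡ 46. → (1, 46)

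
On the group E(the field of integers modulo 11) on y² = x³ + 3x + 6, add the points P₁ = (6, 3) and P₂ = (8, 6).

(2, 3)

(6, 3) + (8, 6). λ = (6 - 3)/(8 - 6) ≡ 3/2 mod 11. 2⁻¹ ≡ 6 (mod 11) since 2·6 = 12 ≡ 1, so λ ≡ 7.
  x = λ² - 6 - 8 = 49 - 14 ≡ 2; y = λ·(6 - 2) - 3 ≡ 3. → (2, 3)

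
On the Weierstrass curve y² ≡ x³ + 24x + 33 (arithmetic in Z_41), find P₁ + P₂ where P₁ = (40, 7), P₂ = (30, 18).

(40, 7) + (30, 18). λ = (18 - 7)/(30 - 40) ≡ 11/31 mod 41. 31⁻¹ ≡ 4 (mod 41), so λ ≡ 3.
  x = λ² - 40 - 30 = 9 - 70 ≡ 21; y = λ·(40 - 21) - 7 ≡ 9. → (21, 9)

(21, 9)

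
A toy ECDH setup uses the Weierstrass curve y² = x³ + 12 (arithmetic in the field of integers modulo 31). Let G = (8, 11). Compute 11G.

Double-and-add on 11 = (1011)₂. Start with G = (8, 11) for the leading 1-bit.
double: tangent at (8, 11): λ = (3·8² + 0)/(2·11) ≡ 6/22. 22⁻¹ ≡ 24 (mod 31) since 22·24 = 528 ≡ 1, so λ ≡ 6·24 ≡ 20.
  x = λ² - 8 - 8 = 400 - 16 ≡ 12; y = λ·(8 - 12) - 11 ≡ 2. → (12, 2)
double: tangent at (12, 2): λ = (3·12² + 0)/(2·2) ≡ 29/4. 4⁻¹ ≡ 8 (mod 31), so λ ≡ 29·8 ≡ 15.
  x = λ² - 12 - 12 = 225 - 24 ≡ 15; y = λ·(12 - 15) - 2 ≡ 15. → (15, 15)
add G: (15, 15) + (8, 11). λ = (11 - 15)/(8 - 15) ≡ 27/24 mod 31. 24⁻¹ ≡ 22 (mod 31), so λ ≡ 5.
  x = λ² - 15 - 8 = 25 - 23 ≡ 2; y = λ·(15 - 2) - 15 ≡ 19. → (2, 19)
double: tangent at (2, 19): λ = (3·2² + 0)/(2·19) ≡ 12/7. 7⁻¹ ≡ 9 (mod 31), so λ ≡ 12·9 ≡ 15.
  x = λ² - 2 - 2 = 225 - 4 ≡ 4; y = λ·(2 - 4) - 19 ≡ 13. → (4, 13)
add G: (4, 13) + (8, 11). λ = (11 - 13)/(8 - 4) ≡ 29/4 mod 31. 4⁻¹ ≡ 8 (mod 31), so λ ≡ 15.
  x = λ² - 4 - 8 = 225 - 12 ≡ 27; y = λ·(4 - 27) - 13 ≡ 14. → (27, 14)

(27, 14)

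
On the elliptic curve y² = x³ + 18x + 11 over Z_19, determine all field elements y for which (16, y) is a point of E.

5, 14

x³ + 18x + 11 = 4395 ≡ 6 (mod 19).
Square roots of 6 mod 19: 5 and 14 (since 5² = 25 ≡ 6).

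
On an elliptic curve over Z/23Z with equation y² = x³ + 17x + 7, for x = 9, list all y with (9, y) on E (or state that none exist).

none

x³ + 17x + 7 = 889 ≡ 15 (mod 23).
15 is a non-residue mod 23; no y exists.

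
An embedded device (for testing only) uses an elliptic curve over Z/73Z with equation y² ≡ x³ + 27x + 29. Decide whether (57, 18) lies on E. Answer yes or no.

y² = 18² ≡ 32; x³ + 27x + 29 = 186761 ≡ 27 (mod 73). 32 ≠ 27.

no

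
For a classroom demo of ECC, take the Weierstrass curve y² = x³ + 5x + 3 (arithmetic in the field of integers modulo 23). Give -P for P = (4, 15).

-(4, 15) = (4, -15 mod 23) = (4, 8).

(4, 8)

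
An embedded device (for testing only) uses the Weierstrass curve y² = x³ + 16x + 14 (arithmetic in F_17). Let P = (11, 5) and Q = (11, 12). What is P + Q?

The two points share x = 11 and their y-coordinates satisfy 5 + 12 ≡ 0 (mod 17), so they are inverses. Their sum is O.

O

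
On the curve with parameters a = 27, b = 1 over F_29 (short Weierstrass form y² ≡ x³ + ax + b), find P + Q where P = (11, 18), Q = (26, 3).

(11, 18) + (26, 3). λ = (3 - 18)/(26 - 11) ≡ 14/15 mod 29. 15⁻¹ ≡ 2 (mod 29), so λ ≡ 28.
  x = λ² - 11 - 26 = 784 - 37 ≡ 22; y = λ·(11 - 22) - 18 ≡ 22. → (22, 22)

(22, 22)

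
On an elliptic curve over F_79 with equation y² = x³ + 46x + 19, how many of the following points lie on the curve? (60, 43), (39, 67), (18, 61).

1

(60, 43): 43² ≡ 32, rhs ≡ 28 → off.
(39, 67): 67² ≡ 65, rhs ≡ 65 → on.
(18, 61): 61² ≡ 8, rhs ≡ 43 → off.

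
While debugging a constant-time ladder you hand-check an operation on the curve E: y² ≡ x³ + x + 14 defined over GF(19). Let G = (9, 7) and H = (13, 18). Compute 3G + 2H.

(5, 7)

First 3G:
Repeated addition: build up to 3G.
2G: tangent at (9, 7): λ = (3·9² + 1)/(2·7) ≡ 16/14. 14⁻¹ ≡ 15 (mod 19) since 14·15 = 210 ≡ 1, so λ ≡ 16·15 ≡ 12.
  x = λ² - 9 - 9 = 144 - 18 ≡ 12; y = λ·(9 - 12) - 7 ≡ 14. → (12, 14)
3G: (12, 14) + (9, 7). λ = (7 - 14)/(9 - 12) ≡ 12/16 mod 19. 16⁻¹ ≡ 6 (mod 19) since 16·6 = 96 ≡ 1, so λ ≡ 15.
  x = λ² - 12 - 9 = 225 - 21 ≡ 14; y = λ·(12 - 14) - 14 ≡ 13. → (14, 13)
3G = (14, 13).
Next 2H:
Repeated addition: build up to 2H.
2H: tangent at (13, 18): λ = (3·13² + 1)/(2·18) ≡ 14/17. 17⁻¹ ≡ 9 (mod 19) since 17·9 = 153 ≡ 1, so λ ≡ 14·9 ≡ 12.
  x = λ² - 13 - 13 = 144 - 26 ≡ 4; y = λ·(13 - 4) - 18 ≡ 14. → (4, 14)
2H = (4, 14).
Finally 3G + 2H:
(14, 13) + (4, 14). λ = (14 - 13)/(4 - 14) ≡ 1/9 mod 19. 9⁻¹ ≡ 17 (mod 19) since 9·17 = 153 ≡ 1, so λ ≡ 17.
  x = λ² - 14 - 4 = 289 - 18 ≡ 5; y = λ·(14 - 5) - 13 ≡ 7. → (5, 7)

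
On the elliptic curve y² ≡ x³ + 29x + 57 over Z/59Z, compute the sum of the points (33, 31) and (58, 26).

(33, 31) + (58, 26). λ = (26 - 31)/(58 - 33) ≡ 54/25 mod 59. 25⁻¹ ≡ 26 (mod 59) since 25·26 = 650 ≡ 1, so λ ≡ 47.
  x = λ² - 33 - 58 = 2209 - 91 ≡ 53; y = λ·(33 - 53) - 31 ≡ 32. → (53, 32)

(53, 32)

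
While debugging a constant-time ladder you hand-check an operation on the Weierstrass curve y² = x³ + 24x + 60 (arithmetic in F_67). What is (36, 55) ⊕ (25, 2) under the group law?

(36, 55) + (25, 2). λ = (2 - 55)/(25 - 36) ≡ 14/56 mod 67. 56⁻¹ ≡ 6 (mod 67) since 56·6 = 336 ≡ 1, so λ ≡ 17.
  x = λ² - 36 - 25 = 289 - 61 ≡ 27; y = λ·(36 - 27) - 55 ≡ 31. → (27, 31)

(27, 31)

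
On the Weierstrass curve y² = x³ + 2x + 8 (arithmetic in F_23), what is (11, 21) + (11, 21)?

tangent at (11, 21): λ = (3·11² + 2)/(2·21) ≡ 20/19. 19⁻¹ ≡ 17 (mod 23), so λ ≡ 20·17 ≡ 18.
  x = λ² - 11 - 11 = 324 - 22 ≡ 3; y = λ·(11 - 3) - 21 ≡ 8. → (3, 8)

(3, 8)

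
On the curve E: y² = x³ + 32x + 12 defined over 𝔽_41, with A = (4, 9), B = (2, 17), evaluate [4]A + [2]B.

(5, 16)

First 4A:
Repeated addition: build up to 4A.
2A: tangent at (4, 9): λ = (3·4² + 32)/(2·9) ≡ 39/18. 18⁻¹ ≡ 16 (mod 41), so λ ≡ 39·16 ≡ 9.
  x = λ² - 4 - 4 = 81 - 8 ≡ 32; y = λ·(4 - 32) - 9 ≡ 26. → (32, 26)
3A: (32, 26) + (4, 9). λ = (9 - 26)/(4 - 32) ≡ 24/13 mod 41. 13⁻¹ ≡ 19 (mod 41), so λ ≡ 5.
  x = λ² - 32 - 4 = 25 - 36 ≡ 30; y = λ·(32 - 30) - 26 ≡ 25. → (30, 25)
4A: (30, 25) + (4, 9). λ = (9 - 25)/(4 - 30) ≡ 25/15 mod 41. 15⁻¹ ≡ 11 (mod 41), so λ ≡ 29.
  x = λ² - 30 - 4 = 841 - 34 ≡ 28; y = λ·(30 - 28) - 25 ≡ 33. → (28, 33)
4A = (28, 33).
Next 2B:
Repeated addition: build up to 2B.
2B: tangent at (2, 17): λ = (3·2² + 32)/(2·17) ≡ 3/34. 34⁻¹ ≡ 35 (mod 41), so λ ≡ 3·35 ≡ 23.
  x = λ² - 2 - 2 = 529 - 4 ≡ 33; y = λ·(2 - 33) - 17 ≡ 8. → (33, 8)
2B = (33, 8).
Finally 4A + 2B:
(28, 33) + (33, 8). λ = (8 - 33)/(33 - 28) ≡ 16/5 mod 41. 5⁻¹ ≡ 33 (mod 41), so λ ≡ 36.
  x = λ² - 28 - 33 = 1296 - 61 ≡ 5; y = λ·(28 - 5) - 33 ≡ 16. → (5, 16)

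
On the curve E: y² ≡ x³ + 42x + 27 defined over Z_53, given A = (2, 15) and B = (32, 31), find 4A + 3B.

(20, 4)

First 4A:
Double-and-add on 4 = (100)₂. Start with A = (2, 15) for the leading 1-bit.
double: tangent at (2, 15): λ = (3·2² + 42)/(2·15) ≡ 1/30. 30⁻¹ ≡ 23 (mod 53), so λ ≡ 1·23 ≡ 23.
  x = λ² - 2 - 2 = 529 - 4 ≡ 48; y = λ·(2 - 48) - 15 ≡ 40. → (48, 40)
double: tangent at (48, 40): λ = (3·48² + 42)/(2·40) ≡ 11/27. 27⁻¹ ≡ 2 (mod 53) since 27·2 = 54 ≡ 1, so λ ≡ 11·2 ≡ 22.
  x = λ² - 48 - 48 = 484 - 96 ≡ 17; y = λ·(48 - 17) - 40 ≡ 6. → (17, 6)
4A = (17, 6).
Next 3B:
Repeated addition: build up to 3B.
2B: tangent at (32, 31): λ = (3·32² + 42)/(2·31) ≡ 40/9. 9⁻¹ ≡ 6 (mod 53), so λ ≡ 40·6 ≡ 28.
  x = λ² - 32 - 32 = 784 - 64 ≡ 31; y = λ·(32 - 31) - 31 ≡ 50. → (31, 50)
3B: (31, 50) + (32, 31). λ = (31 - 50)/(32 - 31) ≡ 34/1 mod 53. 1⁻¹ ≡ 1 (mod 53), so λ ≡ 34.
  x = λ² - 31 - 32 = 1156 - 63 ≡ 33; y = λ·(31 - 33) - 50 ≡ 41. → (33, 41)
3B = (33, 41).
Finally 4A + 3B:
(17, 6) + (33, 41). λ = (41 - 6)/(33 - 17) ≡ 35/16 mod 53. 16⁻¹ ≡ 10 (mod 53), so λ ≡ 32.
  x = λ² - 17 - 33 = 1024 - 50 ≡ 20; y = λ·(17 - 20) - 6 ≡ 4. → (20, 4)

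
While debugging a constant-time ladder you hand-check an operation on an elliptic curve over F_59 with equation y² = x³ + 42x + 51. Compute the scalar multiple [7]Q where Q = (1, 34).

(13, 27)

Repeated addition: build up to 7Q.
2Q: tangent at (1, 34): λ = (3·1² + 42)/(2·34) ≡ 45/9. 9⁻¹ ≡ 46 (mod 59), so λ ≡ 45·46 ≡ 5.
  x = λ² - 1 - 1 = 25 - 2 ≡ 23; y = λ·(1 - 23) - 34 ≡ 33. → (23, 33)
3Q: (23, 33) + (1, 34). λ = (34 - 33)/(1 - 23) ≡ 1/37 mod 59. 37⁻¹ ≡ 8 (mod 59), so λ ≡ 8.
  x = λ² - 23 - 1 = 64 - 24 ≡ 40; y = λ·(23 - 40) - 33 ≡ 8. → (40, 8)
4Q: (40, 8) + (1, 34). λ = (34 - 8)/(1 - 40) ≡ 26/20 mod 59. 20⁻¹ ≡ 3 (mod 59) since 20·3 = 60 ≡ 1, so λ ≡ 19.
  x = λ² - 40 - 1 = 361 - 41 ≡ 25; y = λ·(40 - 25) - 8 ≡ 41. → (25, 41)
5Q: (25, 41) + (1, 34). λ = (34 - 41)/(1 - 25) ≡ 52/35 mod 59. 35⁻¹ ≡ 27 (mod 59) since 35·27 = 945 ≡ 1, so λ ≡ 47.
  x = λ² - 25 - 1 = 2209 - 26 ≡ 0; y = λ·(25 - 0) - 41 ≡ 13. → (0, 13)
6Q: (0, 13) + (1, 34). λ = (34 - 13)/(1 - 0) ≡ 21/1 mod 59. 1⁻¹ ≡ 1 (mod 59), so λ ≡ 21.
  x = λ² - 0 - 1 = 441 - 1 ≡ 27; y = λ·(0 - 27) - 13 ≡ 10. → (27, 10)
7Q: (27, 10) + (1, 34). λ = (34 - 10)/(1 - 27) ≡ 24/33 mod 59. 33⁻¹ ≡ 34 (mod 59) since 33·34 = 1122 ≡ 1, so λ ≡ 49.
  x = λ² - 27 - 1 = 2401 - 28 ≡ 13; y = λ·(27 - 13) - 10 ≡ 27. → (13, 27)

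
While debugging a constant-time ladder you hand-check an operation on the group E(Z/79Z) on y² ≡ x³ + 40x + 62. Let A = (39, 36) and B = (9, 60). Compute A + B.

(19, 27)

(39, 36) + (9, 60). λ = (60 - 36)/(9 - 39) ≡ 24/49 mod 79. 49⁻¹ ≡ 50 (mod 79) since 49·50 = 2450 ≡ 1, so λ ≡ 15.
  x = λ² - 39 - 9 = 225 - 48 ≡ 19; y = λ·(39 - 19) - 36 ≡ 27. → (19, 27)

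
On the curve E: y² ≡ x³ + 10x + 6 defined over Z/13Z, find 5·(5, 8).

Write P = (5, 8).
Double-and-add on 5 = (101)₂. Start with P = (5, 8) for the leading 1-bit.
double: tangent at (5, 8): λ = (3·5² + 10)/(2·8) ≡ 7/3. 3⁻¹ ≡ 9 (mod 13) since 3·9 = 27 ≡ 1, so λ ≡ 7·9 ≡ 11.
  x = λ² - 5 - 5 = 121 - 10 ≡ 7; y = λ·(5 - 7) - 8 ≡ 9. → (7, 9)
double: tangent at (7, 9): λ = (3·7² + 10)/(2·9) ≡ 1/5. 5⁻¹ ≡ 8 (mod 13), so λ ≡ 1·8 ≡ 8.
  x = λ² - 7 - 7 = 64 - 14 ≡ 11; y = λ·(7 - 11) - 9 ≡ 11. → (11, 11)
add P: (11, 11) + (5, 8). λ = (8 - 11)/(5 - 11) ≡ 10/7 mod 13. 7⁻¹ ≡ 2 (mod 13) since 7·2 = 14 ≡ 1, so λ ≡ 7.
  x = λ² - 11 - 5 = 49 - 16 ≡ 7; y = λ·(11 - 7) - 11 ≡ 4. → (7, 4)

(7, 4)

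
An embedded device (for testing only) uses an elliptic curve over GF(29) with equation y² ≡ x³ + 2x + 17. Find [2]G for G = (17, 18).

tangent at (17, 18): λ = (3·17² + 2)/(2·18) ≡ 28/7. 7⁻¹ ≡ 25 (mod 29), so λ ≡ 28·25 ≡ 4.
  x = λ² - 17 - 17 = 16 - 34 ≡ 11; y = λ·(17 - 11) - 18 ≡ 6. → (11, 6)

(11, 6)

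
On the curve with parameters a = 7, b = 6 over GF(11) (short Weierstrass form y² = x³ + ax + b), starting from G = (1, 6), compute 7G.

(1, 5)

Double-and-add on 7 = (111)₂. Start with G = (1, 6) for the leading 1-bit.
double: tangent at (1, 6): λ = (3·1² + 7)/(2·6) ≡ 10/1. 1⁻¹ ≡ 1 (mod 11), so λ ≡ 10·1 ≡ 10.
  x = λ² - 1 - 1 = 100 - 2 ≡ 10; y = λ·(1 - 10) - 6 ≡ 3. → (10, 3)
add G: (10, 3) + (1, 6). λ = (6 - 3)/(1 - 10) ≡ 3/2 mod 11. 2⁻¹ ≡ 6 (mod 11), so λ ≡ 7.
  x = λ² - 10 - 1 = 49 - 11 ≡ 5; y = λ·(10 - 5) - 3 ≡ 10. → (5, 10)
double: tangent at (5, 10): λ = (3·5² + 7)/(2·10) ≡ 5/9. 9⁻¹ ≡ 5 (mod 11) since 9·5 = 45 ≡ 1, so λ ≡ 5·5 ≡ 3.
  x = λ² - 5 - 5 = 9 - 10 ≡ 10; y = λ·(5 - 10) - 10 ≡ 8. → (10, 8)
add G: (10, 8) + (1, 6). λ = (6 - 8)/(1 - 10) ≡ 9/2 mod 11. 2⁻¹ ≡ 6 (mod 11), so λ ≡ 10.
  x = λ² - 10 - 1 = 100 - 11 ≡ 1; y = λ·(10 - 1) - 8 ≡ 5. → (1, 5)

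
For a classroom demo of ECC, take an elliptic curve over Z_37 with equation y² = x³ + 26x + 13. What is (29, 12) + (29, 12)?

(15, 35)

tangent at (29, 12): λ = (3·29² + 26)/(2·12) ≡ 33/24. 24⁻¹ ≡ 17 (mod 37) since 24·17 = 408 ≡ 1, so λ ≡ 33·17 ≡ 6.
  x = λ² - 29 - 29 = 36 - 58 ≡ 15; y = λ·(29 - 15) - 12 ≡ 35. → (15, 35)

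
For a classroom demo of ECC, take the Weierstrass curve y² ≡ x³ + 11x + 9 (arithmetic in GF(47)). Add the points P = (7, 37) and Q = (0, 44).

(7, 37) + (0, 44). λ = (44 - 37)/(0 - 7) ≡ 7/40 mod 47. 40⁻¹ ≡ 20 (mod 47), so λ ≡ 46.
  x = λ² - 7 - 0 = 2116 - 7 ≡ 41; y = λ·(7 - 41) - 37 ≡ 44. → (41, 44)

(41, 44)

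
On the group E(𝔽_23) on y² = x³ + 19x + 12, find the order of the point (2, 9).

2P: tangent at (2, 9): λ = (3·2² + 19)/(2·9) ≡ 8/18. 18⁻¹ ≡ 9 (mod 23), so λ ≡ 8·9 ≡ 3.
  x = λ² - 2 - 2 = 9 - 4 ≡ 5; y = λ·(2 - 5) - 9 ≡ 5. → (5, 5)
3P: (5, 5) + (2, 9). λ = (9 - 5)/(2 - 5) ≡ 4/20 mod 23. 20⁻¹ ≡ 15 (mod 23) since 20·15 = 300 ≡ 1, so λ ≡ 14.
  x = λ² - 5 - 2 = 196 - 7 ≡ 5; y = λ·(5 - 5) - 5 ≡ 18. → (5, 18)
4P: (5, 18) + (2, 9). λ = (9 - 18)/(2 - 5) ≡ 14/20 mod 23. 20⁻¹ ≡ 15 (mod 23), so λ ≡ 3.
  x = λ² - 5 - 2 = 9 - 7 ≡ 2; y = λ·(5 - 2) - 18 ≡ 14. → (2, 14)
5P: (2, 14) + (2, 9): same x and y₁ ≡ -y₂, so the sum is O.
5P = O, so the order is 5.

5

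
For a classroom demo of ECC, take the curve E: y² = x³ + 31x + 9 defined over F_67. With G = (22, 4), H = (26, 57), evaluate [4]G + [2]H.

(34, 57)

First 4G:
Double-and-add on 4 = (100)₂. Start with G = (22, 4) for the leading 1-bit.
double: tangent at (22, 4): λ = (3·22² + 31)/(2·4) ≡ 9/8. 8⁻¹ ≡ 42 (mod 67), so λ ≡ 9·42 ≡ 43.
  x = λ² - 22 - 22 = 1849 - 44 ≡ 63; y = λ·(22 - 63) - 4 ≡ 42. → (63, 42)
double: tangent at (63, 42): λ = (3·63² + 31)/(2·42) ≡ 12/17. 17⁻¹ ≡ 4 (mod 67), so λ ≡ 12·4 ≡ 48.
  x = λ² - 63 - 63 = 2304 - 126 ≡ 34; y = λ·(63 - 34) - 42 ≡ 10. → (34, 10)
4G = (34, 10).
Next 2H:
Repeated addition: build up to 2H.
2H: tangent at (26, 57): λ = (3·26² + 31)/(2·57) ≡ 49/47. 47⁻¹ ≡ 10 (mod 67), so λ ≡ 49·10 ≡ 21.
  x = λ² - 26 - 26 = 441 - 52 ≡ 54; y = λ·(26 - 54) - 57 ≡ 25. → (54, 25)
2H = (54, 25).
Finally 4G + 2H:
(34, 10) + (54, 25). λ = (25 - 10)/(54 - 34) ≡ 15/20 mod 67. 20⁻¹ ≡ 57 (mod 67), so λ ≡ 51.
  x = λ² - 34 - 54 = 2601 - 88 ≡ 34; y = λ·(34 - 34) - 10 ≡ 57. → (34, 57)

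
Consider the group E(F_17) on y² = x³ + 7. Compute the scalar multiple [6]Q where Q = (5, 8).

Repeated addition: build up to 6Q.
2Q: tangent at (5, 8): λ = (3·5² + 0)/(2·8) ≡ 7/16. 16⁻¹ ≡ 16 (mod 17), so λ ≡ 7·16 ≡ 10.
  x = λ² - 5 - 5 = 100 - 10 ≡ 5; y = λ·(5 - 5) - 8 ≡ 9. → (5, 9)
3Q: (5, 9) + (5, 8): same x and y₁ ≡ -y₂, so the sum is the point at infinity.
4Q: the point at infinity + (5, 8) = (5, 8) (identity).
5Q: tangent at (5, 8): λ = (3·5² + 0)/(2·8) ≡ 7/16. 16⁻¹ ≡ 16 (mod 17), so λ ≡ 7·16 ≡ 10.
  x = λ² - 5 - 5 = 100 - 10 ≡ 5; y = λ·(5 - 5) - 8 ≡ 9. → (5, 9)
6Q: (5, 9) + (5, 8): same x and y₁ ≡ -y₂, so the sum is the point at infinity.

O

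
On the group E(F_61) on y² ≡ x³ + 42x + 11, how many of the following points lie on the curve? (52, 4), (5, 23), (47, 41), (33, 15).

2

(52, 4): 4² ≡ 16, rhs ≡ 2 → off.
(5, 23): 23² ≡ 41, rhs ≡ 41 → on.
(47, 41): 41² ≡ 34, rhs ≡ 34 → on.
(33, 15): 15² ≡ 42, rhs ≡ 2 → off.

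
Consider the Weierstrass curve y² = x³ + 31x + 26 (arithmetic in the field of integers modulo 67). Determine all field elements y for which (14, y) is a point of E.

16, 51

x³ + 31x + 26 = 3204 ≡ 55 (mod 67).
Square roots of 55 mod 67: 16 and 51 (since 16² = 256 ≡ 55).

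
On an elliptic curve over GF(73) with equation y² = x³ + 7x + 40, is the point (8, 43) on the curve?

y² = 43² ≡ 24; x³ + 7x + 40 = 608 ≡ 24 (mod 73). 24 = 24.

yes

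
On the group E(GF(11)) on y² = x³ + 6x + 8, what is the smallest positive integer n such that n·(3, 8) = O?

2P: tangent at (3, 8): λ = (3·3² + 6)/(2·8) ≡ 0/5. 5⁻¹ ≡ 9 (mod 11), so λ ≡ 0·9 ≡ 0.
  x = λ² - 3 - 3 = 0 - 6 ≡ 5; y = λ·(3 - 5) - 8 ≡ 3. → (5, 3)
3P: (5, 3) + (3, 8). λ = (8 - 3)/(3 - 5) ≡ 5/9 mod 11. 9⁻¹ ≡ 5 (mod 11), so λ ≡ 3.
  x = λ² - 5 - 3 = 9 - 8 ≡ 1; y = λ·(5 - 1) - 3 ≡ 9. → (1, 9)
4P: (1, 9) + (3, 8). λ = (8 - 9)/(3 - 1) ≡ 10/2 mod 11. 2⁻¹ ≡ 6 (mod 11) since 2·6 = 12 ≡ 1, so λ ≡ 5.
  x = λ² - 1 - 3 = 25 - 4 ≡ 10; y = λ·(1 - 10) - 9 ≡ 1. → (10, 1)
5P: (10, 1) + (3, 8). λ = (8 - 1)/(3 - 10) ≡ 7/4 mod 11. 4⁻¹ ≡ 3 (mod 11), so λ ≡ 10.
  x = λ² - 10 - 3 = 100 - 13 ≡ 10; y = λ·(10 - 10) - 1 ≡ 10. → (10, 10)
6P: (10, 10) + (3, 8). λ = (8 - 10)/(3 - 10) ≡ 9/4 mod 11. 4⁻¹ ≡ 3 (mod 11), so λ ≡ 5.
  x = λ² - 10 - 3 = 25 - 13 ≡ 1; y = λ·(10 - 1) - 10 ≡ 2. → (1, 2)
7P: (1, 2) + (3, 8). λ = (8 - 2)/(3 - 1) ≡ 6/2 mod 11. 2⁻¹ ≡ 6 (mod 11) since 2·6 = 12 ≡ 1, so λ ≡ 3.
  x = λ² - 1 - 3 = 9 - 4 ≡ 5; y = λ·(1 - 5) - 2 ≡ 8. → (5, 8)
8P: (5, 8) + (3, 8). λ = (8 - 8)/(3 - 5) ≡ 0/9 mod 11. 9⁻¹ ≡ 5 (mod 11) since 9·5 = 45 ≡ 1, so λ ≡ 0.
  x = λ² - 5 - 3 = 0 - 8 ≡ 3; y = λ·(5 - 3) - 8 ≡ 3. → (3, 3)
9P: (3, 3) + (3, 8): same x and y₁ ≡ -y₂, so the sum is O.
9P = O, so the order is 9.

9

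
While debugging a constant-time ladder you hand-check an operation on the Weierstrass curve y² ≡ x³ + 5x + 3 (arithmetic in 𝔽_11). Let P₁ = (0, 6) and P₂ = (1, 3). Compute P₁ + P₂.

(0, 6) + (1, 3). λ = (3 - 6)/(1 - 0) ≡ 8/1 mod 11. 1⁻¹ ≡ 1 (mod 11), so λ ≡ 8.
  x = λ² - 0 - 1 = 64 - 1 ≡ 8; y = λ·(0 - 8) - 6 ≡ 7. → (8, 7)

(8, 7)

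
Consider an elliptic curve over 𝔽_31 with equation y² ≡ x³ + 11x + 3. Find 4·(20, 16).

Write Q = (20, 16).
Repeated addition: build up to 4Q.
2Q: tangent at (20, 16): λ = (3·20² + 11)/(2·16) ≡ 2/1. 1⁻¹ ≡ 1 (mod 31), so λ ≡ 2·1 ≡ 2.
  x = λ² - 20 - 20 = 4 - 40 ≡ 26; y = λ·(20 - 26) - 16 ≡ 3. → (26, 3)
3Q: (26, 3) + (20, 16). λ = (16 - 3)/(20 - 26) ≡ 13/25 mod 31. 25⁻¹ ≡ 5 (mod 31) since 25·5 = 125 ≡ 1, so λ ≡ 3.
  x = λ² - 26 - 20 = 9 - 46 ≡ 25; y = λ·(26 - 25) - 3 ≡ 0. → (25, 0)
4Q: (25, 0) + (20, 16). λ = (16 - 0)/(20 - 25) ≡ 16/26 mod 31. 26⁻¹ ≡ 6 (mod 31), so λ ≡ 3.
  x = λ² - 25 - 20 = 9 - 45 ≡ 26; y = λ·(25 - 26) - 0 ≡ 28. → (26, 28)

(26, 28)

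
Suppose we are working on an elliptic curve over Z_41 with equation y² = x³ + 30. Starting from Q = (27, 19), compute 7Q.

(27, 19)

Repeated addition: build up to 7Q.
2Q: tangent at (27, 19): λ = (3·27² + 0)/(2·19) ≡ 14/38. 38⁻¹ ≡ 27 (mod 41), so λ ≡ 14·27 ≡ 9.
  x = λ² - 27 - 27 = 81 - 54 ≡ 27; y = λ·(27 - 27) - 19 ≡ 22. → (27, 22)
3Q: (27, 22) + (27, 19): same x and y₁ ≡ -y₂, so the sum is 𝒪.
4Q: 𝒪 + (27, 19) = (27, 19) (identity).
5Q: tangent at (27, 19): λ = (3·27² + 0)/(2·19) ≡ 14/38. 38⁻¹ ≡ 27 (mod 41), so λ ≡ 14·27 ≡ 9.
  x = λ² - 27 - 27 = 81 - 54 ≡ 27; y = λ·(27 - 27) - 19 ≡ 22. → (27, 22)
6Q: (27, 22) + (27, 19): same x and y₁ ≡ -y₂, so the sum is 𝒪.
7Q: 𝒪 + (27, 19) = (27, 19) (identity).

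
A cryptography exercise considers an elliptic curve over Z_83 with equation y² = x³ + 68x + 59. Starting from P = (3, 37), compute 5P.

Double-and-add on 5 = (101)₂. Start with P = (3, 37) for the leading 1-bit.
double: tangent at (3, 37): λ = (3·3² + 68)/(2·37) ≡ 12/74. 74⁻¹ ≡ 46 (mod 83) since 74·46 = 3404 ≡ 1, so λ ≡ 12·46 ≡ 54.
  x = λ² - 3 - 3 = 2916 - 6 ≡ 5; y = λ·(3 - 5) - 37 ≡ 21. → (5, 21)
double: tangent at (5, 21): λ = (3·5² + 68)/(2·21) ≡ 60/42. 42⁻¹ ≡ 2 (mod 83) since 42·2 = 84 ≡ 1, so λ ≡ 60·2 ≡ 37.
  x = λ² - 5 - 5 = 1369 - 10 ≡ 31; y = λ·(5 - 31) - 21 ≡ 13. → (31, 13)
add P: (31, 13) + (3, 37). λ = (37 - 13)/(3 - 31) ≡ 24/55 mod 83. 55⁻¹ ≡ 80 (mod 83) since 55·80 = 4400 ≡ 1, so λ ≡ 11.
  x = λ² - 31 - 3 = 121 - 34 ≡ 4; y = λ·(31 - 4) - 13 ≡ 35. → (4, 35)

(4, 35)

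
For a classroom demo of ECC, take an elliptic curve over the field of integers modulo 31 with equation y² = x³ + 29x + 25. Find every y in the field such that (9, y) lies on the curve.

none

x³ + 29x + 25 = 1015 ≡ 23 (mod 31).
23 is a non-residue mod 31; no y exists.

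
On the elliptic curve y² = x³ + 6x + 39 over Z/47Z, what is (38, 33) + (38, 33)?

tangent at (38, 33): λ = (3·38² + 6)/(2·33) ≡ 14/19. 19⁻¹ ≡ 5 (mod 47) since 19·5 = 95 ≡ 1, so λ ≡ 14·5 ≡ 23.
  x = λ² - 38 - 38 = 529 - 76 ≡ 30; y = λ·(38 - 30) - 33 ≡ 10. → (30, 10)

(30, 10)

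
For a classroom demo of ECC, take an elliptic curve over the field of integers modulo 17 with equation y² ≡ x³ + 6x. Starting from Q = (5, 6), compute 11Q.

Repeated addition: build up to 11Q.
2Q: tangent at (5, 6): λ = (3·5² + 6)/(2·6) ≡ 13/12. 12⁻¹ ≡ 10 (mod 17), so λ ≡ 13·10 ≡ 11.
  x = λ² - 5 - 5 = 121 - 10 ≡ 9; y = λ·(5 - 9) - 6 ≡ 1. → (9, 1)
3Q: (9, 1) + (5, 6). λ = (6 - 1)/(5 - 9) ≡ 5/13 mod 17. 13⁻¹ ≡ 4 (mod 17) since 13·4 = 52 ≡ 1, so λ ≡ 3.
  x = λ² - 9 - 5 = 9 - 14 ≡ 12; y = λ·(9 - 12) - 1 ≡ 7. → (12, 7)
4Q: (12, 7) + (5, 6). λ = (6 - 7)/(5 - 12) ≡ 16/10 mod 17. 10⁻¹ ≡ 12 (mod 17), so λ ≡ 5.
  x = λ² - 12 - 5 = 25 - 17 ≡ 8; y = λ·(12 - 8) - 7 ≡ 13. → (8, 13)
5Q: (8, 13) + (5, 6). λ = (6 - 13)/(5 - 8) ≡ 10/14 mod 17. 14⁻¹ ≡ 11 (mod 17), so λ ≡ 8.
  x = λ² - 8 - 5 = 64 - 13 ≡ 0; y = λ·(8 - 0) - 13 ≡ 0. → (0, 0)
6Q: (0, 0) + (5, 6). λ = (6 - 0)/(5 - 0) ≡ 6/5 mod 17. 5⁻¹ ≡ 7 (mod 17), so λ ≡ 8.
  x = λ² - 0 - 5 = 64 - 5 ≡ 8; y = λ·(0 - 8) - 0 ≡ 4. → (8, 4)
7Q: (8, 4) + (5, 6). λ = (6 - 4)/(5 - 8) ≡ 2/14 mod 17. 14⁻¹ ≡ 11 (mod 17) since 14·11 = 154 ≡ 1, so λ ≡ 5.
  x = λ² - 8 - 5 = 25 - 13 ≡ 12; y = λ·(8 - 12) - 4 ≡ 10. → (12, 10)
8Q: (12, 10) + (5, 6). λ = (6 - 10)/(5 - 12) ≡ 13/10 mod 17. 10⁻¹ ≡ 12 (mod 17), so λ ≡ 3.
  x = λ² - 12 - 5 = 9 - 17 ≡ 9; y = λ·(12 - 9) - 10 ≡ 16. → (9, 16)
9Q: (9, 16) + (5, 6). λ = (6 - 16)/(5 - 9) ≡ 7/13 mod 17. 13⁻¹ ≡ 4 (mod 17) since 13·4 = 52 ≡ 1, so λ ≡ 11.
  x = λ² - 9 - 5 = 121 - 14 ≡ 5; y = λ·(9 - 5) - 16 ≡ 11. → (5, 11)
10Q: (5, 11) + (5, 6): same x and y₁ ≡ -y₂, so the sum is the point at infinity.
11Q: the point at infinity + (5, 6) = (5, 6) (identity).

(5, 6)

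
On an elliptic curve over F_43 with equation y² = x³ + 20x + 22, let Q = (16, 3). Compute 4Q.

Repeated addition: build up to 4Q.
2Q: tangent at (16, 3): λ = (3·16² + 20)/(2·3) ≡ 14/6. 6⁻¹ ≡ 36 (mod 43), so λ ≡ 14·36 ≡ 31.
  x = λ² - 16 - 16 = 961 - 32 ≡ 26; y = λ·(16 - 26) - 3 ≡ 31. → (26, 31)
3Q: (26, 31) + (16, 3). λ = (3 - 31)/(16 - 26) ≡ 15/33 mod 43. 33⁻¹ ≡ 30 (mod 43) since 33·30 = 990 ≡ 1, so λ ≡ 20.
  x = λ² - 26 - 16 = 400 - 42 ≡ 14; y = λ·(26 - 14) - 31 ≡ 37. → (14, 37)
4Q: (14, 37) + (16, 3). λ = (3 - 37)/(16 - 14) ≡ 9/2 mod 43. 2⁻¹ ≡ 22 (mod 43) since 2·22 = 44 ≡ 1, so λ ≡ 26.
  x = λ² - 14 - 16 = 676 - 30 ≡ 1; y = λ·(14 - 1) - 37 ≡ 0. → (1, 0)

(1, 0)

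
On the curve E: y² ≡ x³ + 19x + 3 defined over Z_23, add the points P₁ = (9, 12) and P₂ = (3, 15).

(9, 12) + (3, 15). λ = (15 - 12)/(3 - 9) ≡ 3/17 mod 23. 17⁻¹ ≡ 19 (mod 23), so λ ≡ 11.
  x = λ² - 9 - 3 = 121 - 12 ≡ 17; y = λ·(9 - 17) - 12 ≡ 15. → (17, 15)

(17, 15)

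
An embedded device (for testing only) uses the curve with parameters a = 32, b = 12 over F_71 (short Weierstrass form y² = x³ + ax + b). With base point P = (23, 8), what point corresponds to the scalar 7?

(14, 68)

Double-and-add on 7 = (111)₂. Start with P = (23, 8) for the leading 1-bit.
double: tangent at (23, 8): λ = (3·23² + 32)/(2·8) ≡ 57/16. 16⁻¹ ≡ 40 (mod 71) since 16·40 = 640 ≡ 1, so λ ≡ 57·40 ≡ 8.
  x = λ² - 23 - 23 = 64 - 46 ≡ 18; y = λ·(23 - 18) - 8 ≡ 32. → (18, 32)
add P: (18, 32) + (23, 8). λ = (8 - 32)/(23 - 18) ≡ 47/5 mod 71. 5⁻¹ ≡ 57 (mod 71) since 5·57 = 285 ≡ 1, so λ ≡ 52.
  x = λ² - 18 - 23 = 2704 - 41 ≡ 36; y = λ·(18 - 36) - 32 ≡ 26. → (36, 26)
double: tangent at (36, 26): λ = (3·36² + 32)/(2·26) ≡ 15/52. 52⁻¹ ≡ 56 (mod 71), so λ ≡ 15·56 ≡ 59.
  x = λ² - 36 - 36 = 3481 - 72 ≡ 1; y = λ·(36 - 1) - 26 ≡ 51. → (1, 51)
add P: (1, 51) + (23, 8). λ = (8 - 51)/(23 - 1) ≡ 28/22 mod 71. 22⁻¹ ≡ 42 (mod 71) since 22·42 = 924 ≡ 1, so λ ≡ 40.
  x = λ² - 1 - 23 = 1600 - 24 ≡ 14; y = λ·(1 - 14) - 51 ≡ 68. → (14, 68)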